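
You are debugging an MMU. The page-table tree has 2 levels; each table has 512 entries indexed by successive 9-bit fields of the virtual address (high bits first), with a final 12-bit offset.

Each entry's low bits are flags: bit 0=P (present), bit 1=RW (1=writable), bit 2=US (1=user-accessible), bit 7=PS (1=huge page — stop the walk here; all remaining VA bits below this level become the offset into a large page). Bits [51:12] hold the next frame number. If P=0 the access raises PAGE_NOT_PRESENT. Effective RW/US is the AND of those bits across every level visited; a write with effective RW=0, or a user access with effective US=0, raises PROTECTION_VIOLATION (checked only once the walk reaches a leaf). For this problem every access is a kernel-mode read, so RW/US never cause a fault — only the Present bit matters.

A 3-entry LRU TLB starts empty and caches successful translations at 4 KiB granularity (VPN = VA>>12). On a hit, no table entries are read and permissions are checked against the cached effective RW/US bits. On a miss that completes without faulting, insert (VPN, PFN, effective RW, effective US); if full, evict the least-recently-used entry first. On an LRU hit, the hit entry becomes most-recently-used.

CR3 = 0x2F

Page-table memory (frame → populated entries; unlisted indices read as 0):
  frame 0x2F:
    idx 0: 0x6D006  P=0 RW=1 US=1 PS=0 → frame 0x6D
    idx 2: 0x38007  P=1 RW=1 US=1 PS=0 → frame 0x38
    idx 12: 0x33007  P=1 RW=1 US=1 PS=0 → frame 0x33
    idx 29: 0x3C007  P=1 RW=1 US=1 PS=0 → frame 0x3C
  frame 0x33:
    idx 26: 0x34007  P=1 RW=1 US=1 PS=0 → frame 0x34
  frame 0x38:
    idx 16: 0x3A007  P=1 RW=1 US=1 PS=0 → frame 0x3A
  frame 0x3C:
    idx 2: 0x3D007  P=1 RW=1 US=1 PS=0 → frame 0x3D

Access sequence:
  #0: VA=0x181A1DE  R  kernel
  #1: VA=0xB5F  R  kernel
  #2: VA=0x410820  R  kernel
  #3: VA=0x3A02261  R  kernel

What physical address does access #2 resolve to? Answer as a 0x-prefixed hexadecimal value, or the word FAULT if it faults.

Walk each access:
#0 VA=0x181A1DE (r,kernel):
  lvl0: tbl 0x2F, slot 12 ⇒ 0x33007 (P1/RW1/US1/PS0)
  lvl1: tbl 0x33, slot 26 ⇒ 0x34007 (P1/RW1/US1/PS0)
  → PA=0x341DE  (2 entries read)
#1 VA=0xB5F (r,kernel):
  lvl0: tbl 0x2F, slot 0 ⇒ 0x6D006 (P0/RW1/US1/PS0)
  ⇒ fault: PAGE_NOT_PRESENT  — 1 lookups
#2 VA=0x410820 (r,kernel):
  lvl0: tbl 0x2F, slot 2 ⇒ 0x38007 (P1/RW1/US1/PS0)
  lvl1: tbl 0x38, slot 16 ⇒ 0x3A007 (P1/RW1/US1/PS0)
  → PA=0x3A820  (2 entries read)
#3 VA=0x3A02261 (r,kernel):
  lvl0: tbl 0x2F, slot 29 ⇒ 0x3C007 (P1/RW1/US1/PS0)
  lvl1: tbl 0x3C, slot 2 ⇒ 0x3D007 (P1/RW1/US1/PS0)
  → PA=0x3D261  (2 entries read)

Access #2 PA: 0x3A820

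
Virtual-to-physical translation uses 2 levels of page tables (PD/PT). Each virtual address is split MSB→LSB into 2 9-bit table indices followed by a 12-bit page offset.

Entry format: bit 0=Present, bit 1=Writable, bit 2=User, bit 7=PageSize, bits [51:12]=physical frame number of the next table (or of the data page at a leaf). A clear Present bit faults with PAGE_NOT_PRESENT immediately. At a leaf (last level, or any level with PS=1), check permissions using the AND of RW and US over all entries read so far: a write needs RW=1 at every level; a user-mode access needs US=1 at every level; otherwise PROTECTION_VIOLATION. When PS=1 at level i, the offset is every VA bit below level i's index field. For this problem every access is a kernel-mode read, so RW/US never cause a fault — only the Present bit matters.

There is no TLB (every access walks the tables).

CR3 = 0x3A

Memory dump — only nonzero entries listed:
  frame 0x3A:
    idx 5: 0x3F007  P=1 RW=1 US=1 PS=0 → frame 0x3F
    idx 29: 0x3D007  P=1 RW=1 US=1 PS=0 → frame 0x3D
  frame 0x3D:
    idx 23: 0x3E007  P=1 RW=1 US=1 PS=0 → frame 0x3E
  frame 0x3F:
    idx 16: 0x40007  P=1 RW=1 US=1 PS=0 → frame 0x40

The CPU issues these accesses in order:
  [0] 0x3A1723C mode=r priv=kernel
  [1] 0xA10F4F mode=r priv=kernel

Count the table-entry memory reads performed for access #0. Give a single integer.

Trace:
#0 VA=0x3A1723C (r,kernel):
  L0: frame=0x3A idx=29 entry=0x3D007 [P=1 RW=1 US=1 PS=0]
  L1: frame=0x3D idx=23 entry=0x3E007 [P=1 RW=1 US=1 PS=0]
  ⇒ phys 0x3E23C  [2 reads]
#1 VA=0xA10F4F (r,kernel):
  L0: frame=0x3A idx=5 entry=0x3F007 [P=1 RW=1 US=1 PS=0]
  L1: frame=0x3F idx=16 entry=0x40007 [P=1 RW=1 US=1 PS=0]
  ⇒ phys 0x40F4F  [2 reads]

Entries read for #0: 2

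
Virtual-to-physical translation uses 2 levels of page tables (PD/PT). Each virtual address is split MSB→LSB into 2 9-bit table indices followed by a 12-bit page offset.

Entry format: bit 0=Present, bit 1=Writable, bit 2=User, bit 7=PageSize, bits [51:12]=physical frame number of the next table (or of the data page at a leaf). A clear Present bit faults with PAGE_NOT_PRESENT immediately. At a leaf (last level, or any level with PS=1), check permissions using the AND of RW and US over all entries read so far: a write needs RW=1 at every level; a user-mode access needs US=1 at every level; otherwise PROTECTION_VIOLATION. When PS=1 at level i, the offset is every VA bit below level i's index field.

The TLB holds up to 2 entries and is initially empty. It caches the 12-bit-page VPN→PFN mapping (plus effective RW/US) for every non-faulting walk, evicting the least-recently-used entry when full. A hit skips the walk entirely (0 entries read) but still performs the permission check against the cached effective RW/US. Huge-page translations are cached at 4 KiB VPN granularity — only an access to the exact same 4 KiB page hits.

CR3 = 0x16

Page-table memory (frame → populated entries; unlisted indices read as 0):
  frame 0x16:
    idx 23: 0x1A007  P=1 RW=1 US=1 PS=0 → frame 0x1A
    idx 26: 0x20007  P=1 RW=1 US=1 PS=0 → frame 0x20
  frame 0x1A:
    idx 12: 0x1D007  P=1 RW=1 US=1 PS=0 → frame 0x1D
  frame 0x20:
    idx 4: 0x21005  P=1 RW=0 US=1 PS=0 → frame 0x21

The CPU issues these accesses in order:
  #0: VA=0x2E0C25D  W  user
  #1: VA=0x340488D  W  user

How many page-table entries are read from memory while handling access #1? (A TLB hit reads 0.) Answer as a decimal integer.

Per-access translation:
#0 VA=0x2E0C25D (w,user):
  L0: frame=0x16 idx=23 entry=0x1A007 [P=1 RW=1 US=1 PS=0]
  L1: frame=0x1A idx=12 entry=0x1D007 [P=1 RW=1 US=1 PS=0]
  → PA=0x1D25D  (2 entries read)
#1 VA=0x340488D (w,user):
  L0: frame=0x16 idx=26 entry=0x20007 [P=1 RW=1 US=1 PS=0]
  L1: frame=0x20 idx=4 entry=0x21005 [P=1 RW=0 US=1 PS=0]
  → PROTECTION_VIOLATION  (2 entries read)

Entries read for #1: 2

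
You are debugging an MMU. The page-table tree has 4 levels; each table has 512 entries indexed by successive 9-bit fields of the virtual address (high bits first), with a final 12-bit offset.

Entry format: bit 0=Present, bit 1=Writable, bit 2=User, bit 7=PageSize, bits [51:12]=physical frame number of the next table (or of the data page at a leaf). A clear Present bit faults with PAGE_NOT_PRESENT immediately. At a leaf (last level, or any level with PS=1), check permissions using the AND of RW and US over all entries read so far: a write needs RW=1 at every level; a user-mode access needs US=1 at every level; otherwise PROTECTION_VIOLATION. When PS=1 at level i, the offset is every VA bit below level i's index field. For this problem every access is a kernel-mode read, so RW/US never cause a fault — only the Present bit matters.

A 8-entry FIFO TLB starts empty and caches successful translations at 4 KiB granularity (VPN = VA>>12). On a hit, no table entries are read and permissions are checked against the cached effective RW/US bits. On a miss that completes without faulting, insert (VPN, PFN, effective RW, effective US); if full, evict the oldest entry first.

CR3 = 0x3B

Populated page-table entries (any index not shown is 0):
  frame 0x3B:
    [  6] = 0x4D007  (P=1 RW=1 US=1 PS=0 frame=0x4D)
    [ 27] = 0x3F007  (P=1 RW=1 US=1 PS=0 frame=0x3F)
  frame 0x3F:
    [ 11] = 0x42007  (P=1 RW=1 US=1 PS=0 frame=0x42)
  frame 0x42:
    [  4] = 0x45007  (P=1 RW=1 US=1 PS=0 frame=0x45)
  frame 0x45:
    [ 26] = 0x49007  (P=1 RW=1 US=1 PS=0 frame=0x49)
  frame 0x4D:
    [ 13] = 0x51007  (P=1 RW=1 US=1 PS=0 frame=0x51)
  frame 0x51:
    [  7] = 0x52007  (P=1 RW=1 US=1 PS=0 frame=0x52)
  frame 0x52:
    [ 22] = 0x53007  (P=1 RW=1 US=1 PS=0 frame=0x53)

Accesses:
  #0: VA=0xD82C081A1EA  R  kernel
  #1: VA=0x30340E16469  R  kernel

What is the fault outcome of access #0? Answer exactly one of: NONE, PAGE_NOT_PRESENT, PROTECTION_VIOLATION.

Trace:
#0 VA=0xD82C081A1EA (r,kernel):
  L0: frame=0x3B idx=27 entry=0x3F007 [P=1 RW=1 US=1 PS=0]
  L1: frame=0x3F idx=11 entry=0x42007 [P=1 RW=1 US=1 PS=0]
  L2: frame=0x42 idx=4 entry=0x45007 [P=1 RW=1 US=1 PS=0]
  L3: frame=0x45 idx=26 entry=0x49007 [P=1 RW=1 US=1 PS=0]
  → PA=0x491EA  (4 entries read)
#1 VA=0x30340E16469 (r,kernel):
  L0: frame=0x3B idx=6 entry=0x4D007 [P=1 RW=1 US=1 PS=0]
  L1: frame=0x4D idx=13 entry=0x51007 [P=1 RW=1 US=1 PS=0]
  L2: frame=0x51 idx=7 entry=0x52007 [P=1 RW=1 US=1 PS=0]
  L3: frame=0x52 idx=22 entry=0x53007 [P=1 RW=1 US=1 PS=0]
  → PA=0x53469  (4 entries read)

Access #0 fault: NONE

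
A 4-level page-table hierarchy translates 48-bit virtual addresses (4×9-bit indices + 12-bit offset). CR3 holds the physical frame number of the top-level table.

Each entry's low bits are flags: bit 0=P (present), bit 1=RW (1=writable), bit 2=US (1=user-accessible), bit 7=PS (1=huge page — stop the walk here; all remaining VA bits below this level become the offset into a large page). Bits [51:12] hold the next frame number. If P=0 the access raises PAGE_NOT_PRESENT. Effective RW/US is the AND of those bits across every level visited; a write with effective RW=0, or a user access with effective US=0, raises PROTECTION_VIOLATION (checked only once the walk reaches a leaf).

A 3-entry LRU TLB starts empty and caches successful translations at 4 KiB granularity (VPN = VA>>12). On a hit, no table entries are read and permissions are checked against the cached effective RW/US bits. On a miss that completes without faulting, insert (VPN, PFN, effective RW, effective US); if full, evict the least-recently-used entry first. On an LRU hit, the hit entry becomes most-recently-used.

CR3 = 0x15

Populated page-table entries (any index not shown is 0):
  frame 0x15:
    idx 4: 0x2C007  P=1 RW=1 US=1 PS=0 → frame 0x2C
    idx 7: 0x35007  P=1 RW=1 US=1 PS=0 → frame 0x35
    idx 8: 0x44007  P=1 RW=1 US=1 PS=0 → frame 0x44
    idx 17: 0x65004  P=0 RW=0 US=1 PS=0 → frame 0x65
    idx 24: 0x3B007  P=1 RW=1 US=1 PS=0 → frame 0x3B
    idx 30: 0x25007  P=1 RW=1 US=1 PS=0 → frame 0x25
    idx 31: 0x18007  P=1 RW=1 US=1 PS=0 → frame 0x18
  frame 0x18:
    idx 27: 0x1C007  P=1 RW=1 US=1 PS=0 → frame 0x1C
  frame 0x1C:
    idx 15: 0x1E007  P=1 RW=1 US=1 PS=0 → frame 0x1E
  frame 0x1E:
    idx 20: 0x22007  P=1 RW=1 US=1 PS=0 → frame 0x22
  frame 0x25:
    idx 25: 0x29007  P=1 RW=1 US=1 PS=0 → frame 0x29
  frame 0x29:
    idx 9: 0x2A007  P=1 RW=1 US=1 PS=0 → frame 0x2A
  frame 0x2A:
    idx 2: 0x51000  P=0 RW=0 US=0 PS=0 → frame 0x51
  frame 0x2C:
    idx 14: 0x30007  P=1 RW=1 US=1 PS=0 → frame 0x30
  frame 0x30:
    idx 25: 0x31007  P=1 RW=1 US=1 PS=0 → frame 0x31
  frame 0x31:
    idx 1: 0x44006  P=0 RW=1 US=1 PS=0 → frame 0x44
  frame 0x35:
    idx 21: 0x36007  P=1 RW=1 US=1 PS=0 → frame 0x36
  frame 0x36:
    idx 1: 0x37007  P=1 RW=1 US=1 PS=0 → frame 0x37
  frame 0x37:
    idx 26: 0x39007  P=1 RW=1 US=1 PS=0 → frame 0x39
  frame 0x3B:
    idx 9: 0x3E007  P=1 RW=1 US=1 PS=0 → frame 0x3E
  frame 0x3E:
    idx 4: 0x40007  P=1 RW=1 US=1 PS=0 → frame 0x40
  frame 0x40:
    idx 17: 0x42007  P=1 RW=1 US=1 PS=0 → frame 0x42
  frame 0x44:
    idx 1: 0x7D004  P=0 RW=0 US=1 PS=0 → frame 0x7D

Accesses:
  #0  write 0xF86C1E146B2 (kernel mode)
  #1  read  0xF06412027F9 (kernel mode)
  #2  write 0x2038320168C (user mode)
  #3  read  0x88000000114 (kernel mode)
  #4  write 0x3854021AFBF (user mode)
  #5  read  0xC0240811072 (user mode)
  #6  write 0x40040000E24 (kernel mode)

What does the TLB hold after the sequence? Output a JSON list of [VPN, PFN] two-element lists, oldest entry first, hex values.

Walk each access:
#0 VA=0xF86C1E146B2 (w,kernel):
  lvl0: tbl 0x15, slot 31 ⇒ 0x18007 (P1/RW1/US1/PS0)
  lvl1: tbl 0x18, slot 27 ⇒ 0x1C007 (P1/RW1/US1/PS0)
  lvl2: tbl 0x1C, slot 15 ⇒ 0x1E007 (P1/RW1/US1/PS0)
  lvl3: tbl 0x1E, slot 20 ⇒ 0x22007 (P1/RW1/US1/PS0)
  ✓ 0x226B2  — 4 lookups
#1 VA=0xF06412027F9 (r,kernel):
  lvl0: tbl 0x15, slot 30 ⇒ 0x25007 (P1/RW1/US1/PS0)
  lvl1: tbl 0x25, slot 25 ⇒ 0x29007 (P1/RW1/US1/PS0)
  lvl2: tbl 0x29, slot 9 ⇒ 0x2A007 (P1/RW1/US1/PS0)
  lvl3: tbl 0x2A, slot 2 ⇒ 0x51000 (P0/RW0/US0/PS0)
  ✗ PAGE_NOT_PRESENT  [4 reads]
#2 VA=0x2038320168C (w,user):
  lvl0: tbl 0x15, slot 4 ⇒ 0x2C007 (P1/RW1/US1/PS0)
  lvl1: tbl 0x2C, slot 14 ⇒ 0x30007 (P1/RW1/US1/PS0)
  lvl2: tbl 0x30, slot 25 ⇒ 0x31007 (P1/RW1/US1/PS0)
  lvl3: tbl 0x31, slot 1 ⇒ 0x44006 (P0/RW1/US1/PS0)
  ✗ PAGE_NOT_PRESENT  [4 reads]
#3 VA=0x88000000114 (r,kernel):
  lvl0: tbl 0x15, slot 17 ⇒ 0x65004 (P0/RW0/US1/PS0)
  ✗ PAGE_NOT_PRESENT  [1 reads]
#4 VA=0x3854021AFBF (w,user):
  lvl0: tbl 0x15, slot 7 ⇒ 0x35007 (P1/RW1/US1/PS0)
  lvl1: tbl 0x35, slot 21 ⇒ 0x36007 (P1/RW1/US1/PS0)
  lvl2: tbl 0x36, slot 1 ⇒ 0x37007 (P1/RW1/US1/PS0)
  lvl3: tbl 0x37, slot 26 ⇒ 0x39007 (P1/RW1/US1/PS0)
  ✓ 0x39FBF  — 4 lookups
#5 VA=0xC0240811072 (r,user):
  lvl0: tbl 0x15, slot 24 ⇒ 0x3B007 (P1/RW1/US1/PS0)
  lvl1: tbl 0x3B, slot 9 ⇒ 0x3E007 (P1/RW1/US1/PS0)
  lvl2: tbl 0x3E, slot 4 ⇒ 0x40007 (P1/RW1/US1/PS0)
  lvl3: tbl 0x40, slot 17 ⇒ 0x42007 (P1/RW1/US1/PS0)
  ✓ 0x42072  — 4 lookups
#6 VA=0x40040000E24 (w,kernel):
  lvl0: tbl 0x15, slot 8 ⇒ 0x44007 (P1/RW1/US1/PS0)
  lvl1: tbl 0x44, slot 1 ⇒ 0x7D004 (P0/RW0/US1/PS0)
  ✗ PAGE_NOT_PRESENT  [2 reads]

TLB: [["0xF86C1E14", "0x22"], ["0x3854021A", "0x39"], ["0xC0240811", "0x42"]]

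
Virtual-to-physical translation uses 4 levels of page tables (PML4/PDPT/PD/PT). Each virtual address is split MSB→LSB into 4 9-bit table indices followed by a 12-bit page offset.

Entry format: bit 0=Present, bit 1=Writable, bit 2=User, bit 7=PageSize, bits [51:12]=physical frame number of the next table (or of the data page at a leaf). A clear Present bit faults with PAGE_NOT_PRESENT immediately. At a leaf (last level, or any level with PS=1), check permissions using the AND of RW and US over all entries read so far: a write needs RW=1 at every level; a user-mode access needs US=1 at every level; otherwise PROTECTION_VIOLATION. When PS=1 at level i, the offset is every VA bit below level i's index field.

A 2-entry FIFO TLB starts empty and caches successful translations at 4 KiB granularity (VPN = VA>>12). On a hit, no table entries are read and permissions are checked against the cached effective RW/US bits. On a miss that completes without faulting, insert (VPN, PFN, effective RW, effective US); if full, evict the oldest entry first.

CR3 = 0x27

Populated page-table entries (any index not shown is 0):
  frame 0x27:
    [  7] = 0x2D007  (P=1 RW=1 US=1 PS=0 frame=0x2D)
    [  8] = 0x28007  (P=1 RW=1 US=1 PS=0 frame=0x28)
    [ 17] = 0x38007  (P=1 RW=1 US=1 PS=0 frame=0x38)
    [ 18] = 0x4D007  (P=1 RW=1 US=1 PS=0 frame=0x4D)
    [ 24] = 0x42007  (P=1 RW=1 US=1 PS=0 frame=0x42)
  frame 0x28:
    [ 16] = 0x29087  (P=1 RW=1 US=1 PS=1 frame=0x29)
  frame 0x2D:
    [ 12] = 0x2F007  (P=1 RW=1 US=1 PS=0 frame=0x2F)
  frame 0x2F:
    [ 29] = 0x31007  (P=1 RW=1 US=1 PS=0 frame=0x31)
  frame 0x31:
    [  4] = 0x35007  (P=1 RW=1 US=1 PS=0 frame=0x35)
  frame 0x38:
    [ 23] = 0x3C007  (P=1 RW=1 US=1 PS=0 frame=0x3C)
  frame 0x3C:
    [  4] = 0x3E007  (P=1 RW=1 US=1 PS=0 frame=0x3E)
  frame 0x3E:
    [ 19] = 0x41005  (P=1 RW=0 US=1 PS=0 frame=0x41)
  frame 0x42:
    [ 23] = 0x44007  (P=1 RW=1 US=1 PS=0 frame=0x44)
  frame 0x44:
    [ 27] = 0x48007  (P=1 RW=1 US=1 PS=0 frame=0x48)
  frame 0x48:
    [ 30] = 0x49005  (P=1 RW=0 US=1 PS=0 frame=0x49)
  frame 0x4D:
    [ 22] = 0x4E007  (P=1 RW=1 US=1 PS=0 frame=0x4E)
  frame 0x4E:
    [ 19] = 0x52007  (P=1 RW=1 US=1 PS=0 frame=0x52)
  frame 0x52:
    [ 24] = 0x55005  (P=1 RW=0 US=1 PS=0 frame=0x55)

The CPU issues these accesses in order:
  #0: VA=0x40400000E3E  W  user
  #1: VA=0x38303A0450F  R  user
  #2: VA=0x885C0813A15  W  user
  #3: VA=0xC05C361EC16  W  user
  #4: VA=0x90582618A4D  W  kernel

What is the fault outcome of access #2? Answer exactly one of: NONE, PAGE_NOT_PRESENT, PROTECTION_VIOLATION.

Walk each access:
#0 VA=0x40400000E3E (w,user):
  lvl0: tbl 0x27, slot 8 ⇒ 0x28007 (P1/RW1/US1/PS0)
  lvl1: tbl 0x28, slot 16 ⇒ 0x29087 (P1/RW1/US1/PS1)
  ⇒ phys 0x29E3E (huge @L1)  [2 reads]
#1 VA=0x38303A0450F (r,user):
  lvl0: tbl 0x27, slot 7 ⇒ 0x2D007 (P1/RW1/US1/PS0)
  lvl1: tbl 0x2D, slot 12 ⇒ 0x2F007 (P1/RW1/US1/PS0)
  lvl2: tbl 0x2F, slot 29 ⇒ 0x31007 (P1/RW1/US1/PS0)
  lvl3: tbl 0x31, slot 4 ⇒ 0x35007 (P1/RW1/US1/PS0)
  ⇒ phys 0x3550F  [4 reads]
#2 VA=0x885C0813A15 (w,user):
  lvl0: tbl 0x27, slot 17 ⇒ 0x38007 (P1/RW1/US1/PS0)
  lvl1: tbl 0x38, slot 23 ⇒ 0x3C007 (P1/RW1/US1/PS0)
  lvl2: tbl 0x3C, slot 4 ⇒ 0x3E007 (P1/RW1/US1/PS0)
  lvl3: tbl 0x3E, slot 19 ⇒ 0x41005 (P1/RW0/US1/PS0)
  ✗ PROTECTION_VIOLATION  [4 reads]
#3 VA=0xC05C361EC16 (w,user):
  lvl0: tbl 0x27, slot 24 ⇒ 0x42007 (P1/RW1/US1/PS0)
  lvl1: tbl 0x42, slot 23 ⇒ 0x44007 (P1/RW1/US1/PS0)
  lvl2: tbl 0x44, slot 27 ⇒ 0x48007 (P1/RW1/US1/PS0)
  lvl3: tbl 0x48, slot 30 ⇒ 0x49005 (P1/RW0/US1/PS0)
  ✗ PROTECTION_VIOLATION  [4 reads]
#4 VA=0x90582618A4D (w,kernel):
  lvl0: tbl 0x27, slot 18 ⇒ 0x4D007 (P1/RW1/US1/PS0)
  lvl1: tbl 0x4D, slot 22 ⇒ 0x4E007 (P1/RW1/US1/PS0)
  lvl2: tbl 0x4E, slot 19 ⇒ 0x52007 (P1/RW1/US1/PS0)
  lvl3: tbl 0x52, slot 24 ⇒ 0x55005 (P1/RW0/US1/PS0)
  ✗ PROTECTION_VIOLATION  [4 reads]

Access #2 fault: PROTECTION_VIOLATION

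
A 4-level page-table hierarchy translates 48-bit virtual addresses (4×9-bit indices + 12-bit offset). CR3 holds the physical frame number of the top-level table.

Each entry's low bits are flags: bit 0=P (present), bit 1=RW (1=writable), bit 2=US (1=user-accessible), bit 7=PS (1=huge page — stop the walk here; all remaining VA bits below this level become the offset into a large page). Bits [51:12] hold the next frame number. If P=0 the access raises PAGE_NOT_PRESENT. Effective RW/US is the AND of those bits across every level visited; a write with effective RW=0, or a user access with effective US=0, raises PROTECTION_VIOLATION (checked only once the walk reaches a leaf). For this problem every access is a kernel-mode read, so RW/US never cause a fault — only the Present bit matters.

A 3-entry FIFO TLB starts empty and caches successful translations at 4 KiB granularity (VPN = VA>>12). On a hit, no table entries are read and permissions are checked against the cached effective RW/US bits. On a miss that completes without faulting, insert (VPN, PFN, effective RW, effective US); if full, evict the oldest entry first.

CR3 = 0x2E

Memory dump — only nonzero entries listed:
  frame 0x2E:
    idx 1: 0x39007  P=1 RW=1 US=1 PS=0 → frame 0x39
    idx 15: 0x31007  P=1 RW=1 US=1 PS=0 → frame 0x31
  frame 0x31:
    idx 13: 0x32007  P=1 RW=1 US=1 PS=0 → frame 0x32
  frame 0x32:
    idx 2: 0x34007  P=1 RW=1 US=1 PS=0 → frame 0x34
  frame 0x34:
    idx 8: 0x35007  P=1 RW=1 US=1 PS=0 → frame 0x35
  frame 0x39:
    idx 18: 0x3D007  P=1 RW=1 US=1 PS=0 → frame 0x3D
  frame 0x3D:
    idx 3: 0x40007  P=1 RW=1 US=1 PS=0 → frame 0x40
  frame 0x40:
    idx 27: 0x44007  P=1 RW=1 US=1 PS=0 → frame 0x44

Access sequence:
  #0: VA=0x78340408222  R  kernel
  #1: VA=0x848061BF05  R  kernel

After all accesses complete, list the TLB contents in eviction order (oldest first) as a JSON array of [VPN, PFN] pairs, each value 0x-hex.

Walk each access:
#0 VA=0x78340408222 (r,kernel):
  L0 @0x2E[15] → 0x31007  P=1,RW=1,US=1,PS=0
  L1 @0x31[13] → 0x32007  P=1,RW=1,US=1,PS=0
  L2 @0x32[2] → 0x34007  P=1,RW=1,US=1,PS=0
  L3 @0x34[8] → 0x35007  P=1,RW=1,US=1,PS=0
  ✓ 0x35222  — 4 lookups
#1 VA=0x848061BF05 (r,kernel):
  L0 @0x2E[1] → 0x39007  P=1,RW=1,US=1,PS=0
  L1 @0x39[18] → 0x3D007  P=1,RW=1,US=1,PS=0
  L2 @0x3D[3] → 0x40007  P=1,RW=1,US=1,PS=0
  L3 @0x40[27] → 0x44007  P=1,RW=1,US=1,PS=0
  ✓ 0x44F05  — 4 lookups

TLB: [["0x78340408", "0x35"], ["0x848061B", "0x44"]]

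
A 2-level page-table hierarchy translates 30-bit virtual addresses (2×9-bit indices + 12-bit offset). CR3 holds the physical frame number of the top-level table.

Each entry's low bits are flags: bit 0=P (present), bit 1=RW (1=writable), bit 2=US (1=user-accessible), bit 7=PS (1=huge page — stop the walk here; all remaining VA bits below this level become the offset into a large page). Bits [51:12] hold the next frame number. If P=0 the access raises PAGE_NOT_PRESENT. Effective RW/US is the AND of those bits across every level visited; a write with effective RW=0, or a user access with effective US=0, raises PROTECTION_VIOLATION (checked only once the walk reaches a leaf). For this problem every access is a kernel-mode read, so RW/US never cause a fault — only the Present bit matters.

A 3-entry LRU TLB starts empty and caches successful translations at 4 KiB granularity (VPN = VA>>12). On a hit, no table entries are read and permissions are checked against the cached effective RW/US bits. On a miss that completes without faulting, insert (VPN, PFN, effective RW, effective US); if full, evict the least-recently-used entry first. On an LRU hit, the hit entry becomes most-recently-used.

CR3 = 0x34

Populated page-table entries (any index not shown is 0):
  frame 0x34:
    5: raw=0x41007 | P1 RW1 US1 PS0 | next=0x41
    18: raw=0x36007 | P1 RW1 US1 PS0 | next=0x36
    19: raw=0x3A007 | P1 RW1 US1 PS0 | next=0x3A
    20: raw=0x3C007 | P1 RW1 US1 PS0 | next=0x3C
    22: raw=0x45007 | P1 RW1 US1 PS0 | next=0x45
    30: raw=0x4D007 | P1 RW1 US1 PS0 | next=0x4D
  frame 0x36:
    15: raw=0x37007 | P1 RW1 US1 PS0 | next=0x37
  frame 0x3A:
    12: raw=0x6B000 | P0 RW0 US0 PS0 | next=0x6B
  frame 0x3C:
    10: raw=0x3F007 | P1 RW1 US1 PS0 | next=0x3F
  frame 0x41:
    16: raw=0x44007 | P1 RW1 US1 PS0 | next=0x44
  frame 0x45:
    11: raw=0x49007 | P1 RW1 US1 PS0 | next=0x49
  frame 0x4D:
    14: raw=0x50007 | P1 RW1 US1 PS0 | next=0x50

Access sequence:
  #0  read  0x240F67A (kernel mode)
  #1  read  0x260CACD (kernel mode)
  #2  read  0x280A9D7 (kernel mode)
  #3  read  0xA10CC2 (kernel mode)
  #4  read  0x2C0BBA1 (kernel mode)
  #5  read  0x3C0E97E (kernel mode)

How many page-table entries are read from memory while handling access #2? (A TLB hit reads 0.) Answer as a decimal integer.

Trace:
#0 VA=0x240F67A (r,kernel):
  L0: frame=0x34 idx=18 entry=0x36007 [P=1 RW=1 US=1 PS=0]
  L1: frame=0x36 idx=15 entry=0x37007 [P=1 RW=1 US=1 PS=0]
  ✓ 0x3767A  — 2 lookups
#1 VA=0x260CACD (r,kernel):
  L0: frame=0x34 idx=19 entry=0x3A007 [P=1 RW=1 US=1 PS=0]
  L1: frame=0x3A idx=12 entry=0x6B000 [P=0 RW=0 US=0 PS=0]
  → PAGE_NOT_PRESENT  (2 entries read)
#2 VA=0x280A9D7 (r,kernel):
  L0: frame=0x34 idx=20 entry=0x3C007 [P=1 RW=1 US=1 PS=0]
  L1: frame=0x3C idx=10 entry=0x3F007 [P=1 RW=1 US=1 PS=0]
  ✓ 0x3F9D7  — 2 lookups
#3 VA=0xA10CC2 (r,kernel):
  L0: frame=0x34 idx=5 entry=0x41007 [P=1 RW=1 US=1 PS=0]
  L1: frame=0x41 idx=16 entry=0x44007 [P=1 RW=1 US=1 PS=0]
  ✓ 0x44CC2  — 2 lookups
#4 VA=0x2C0BBA1 (r,kernel):
  L0: frame=0x34 idx=22 entry=0x45007 [P=1 RW=1 US=1 PS=0]
  L1: frame=0x45 idx=11 entry=0x49007 [P=1 RW=1 US=1 PS=0]
  ✓ 0x49BA1  — 2 lookups
#5 VA=0x3C0E97E (r,kernel):
  L0: frame=0x34 idx=30 entry=0x4D007 [P=1 RW=1 US=1 PS=0]
  L1: frame=0x4D idx=14 entry=0x50007 [P=1 RW=1 US=1 PS=0]
  ✓ 0x5097E  — 2 lookups

Entries read for #2: 2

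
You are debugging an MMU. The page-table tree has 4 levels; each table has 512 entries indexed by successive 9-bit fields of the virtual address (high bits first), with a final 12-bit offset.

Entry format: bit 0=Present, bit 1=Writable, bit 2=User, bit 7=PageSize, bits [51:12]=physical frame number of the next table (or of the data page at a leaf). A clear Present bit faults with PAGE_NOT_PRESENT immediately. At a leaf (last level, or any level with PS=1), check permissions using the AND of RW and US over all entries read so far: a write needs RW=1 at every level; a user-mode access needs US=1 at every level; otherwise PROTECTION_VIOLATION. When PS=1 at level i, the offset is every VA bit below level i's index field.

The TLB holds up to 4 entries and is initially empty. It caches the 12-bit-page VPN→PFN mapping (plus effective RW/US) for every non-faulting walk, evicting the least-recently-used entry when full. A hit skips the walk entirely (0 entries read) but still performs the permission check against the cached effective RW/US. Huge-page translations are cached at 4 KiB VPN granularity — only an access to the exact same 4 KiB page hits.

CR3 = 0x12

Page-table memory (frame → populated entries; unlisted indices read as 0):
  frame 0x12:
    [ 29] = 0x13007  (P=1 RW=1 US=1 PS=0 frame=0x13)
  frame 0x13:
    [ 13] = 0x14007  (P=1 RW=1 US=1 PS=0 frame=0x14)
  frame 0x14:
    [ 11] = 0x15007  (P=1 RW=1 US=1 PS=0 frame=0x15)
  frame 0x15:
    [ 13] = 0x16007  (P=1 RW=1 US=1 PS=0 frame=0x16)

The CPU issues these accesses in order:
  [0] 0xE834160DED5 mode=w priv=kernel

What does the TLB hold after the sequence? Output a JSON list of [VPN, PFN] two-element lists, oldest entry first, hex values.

Per-access translation:
#0 VA=0xE834160DED5 (w,kernel):
  lvl0: tbl 0x12, slot 29 ⇒ 0x13007 (P1/RW1/US1/PS0)
  lvl1: tbl 0x13, slot 13 ⇒ 0x14007 (P1/RW1/US1/PS0)
  lvl2: tbl 0x14, slot 11 ⇒ 0x15007 (P1/RW1/US1/PS0)
  lvl3: tbl 0x15, slot 13 ⇒ 0x16007 (P1/RW1/US1/PS0)
  ⇒ phys 0x16ED5  [4 reads]

TLB: [["0xE834160D", "0x16"]]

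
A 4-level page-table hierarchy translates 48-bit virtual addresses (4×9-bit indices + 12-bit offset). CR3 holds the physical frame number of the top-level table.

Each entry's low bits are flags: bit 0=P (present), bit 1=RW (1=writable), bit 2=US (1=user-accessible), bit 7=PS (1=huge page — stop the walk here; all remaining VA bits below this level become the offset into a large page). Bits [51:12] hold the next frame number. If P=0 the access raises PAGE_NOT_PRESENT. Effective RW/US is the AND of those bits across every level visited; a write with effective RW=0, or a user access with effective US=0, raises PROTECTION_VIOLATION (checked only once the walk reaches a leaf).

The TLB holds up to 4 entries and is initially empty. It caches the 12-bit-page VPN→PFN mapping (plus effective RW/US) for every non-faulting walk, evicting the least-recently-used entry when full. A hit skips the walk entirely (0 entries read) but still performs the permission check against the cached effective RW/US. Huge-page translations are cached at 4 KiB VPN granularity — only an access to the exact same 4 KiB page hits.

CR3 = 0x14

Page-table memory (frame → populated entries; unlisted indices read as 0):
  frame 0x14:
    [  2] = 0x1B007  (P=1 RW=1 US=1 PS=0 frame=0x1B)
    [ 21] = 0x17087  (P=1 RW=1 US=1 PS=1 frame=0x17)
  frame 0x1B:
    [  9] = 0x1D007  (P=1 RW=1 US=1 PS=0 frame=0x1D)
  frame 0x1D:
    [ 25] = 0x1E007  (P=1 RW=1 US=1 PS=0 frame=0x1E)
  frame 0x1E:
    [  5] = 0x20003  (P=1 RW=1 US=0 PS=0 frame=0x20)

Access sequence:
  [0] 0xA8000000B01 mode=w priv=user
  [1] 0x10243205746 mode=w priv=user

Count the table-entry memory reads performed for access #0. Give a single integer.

Walk each access:
#0 VA=0xA8000000B01 (w,user):
  L0: frame=0x14 idx=21 entry=0x17087 [P=1 RW=1 US=1 PS=1]
  → PA=0x17B01 (huge @L0)  (1 entries read)
#1 VA=0x10243205746 (w,user):
  L0: frame=0x14 idx=2 entry=0x1B007 [P=1 RW=1 US=1 PS=0]
  L1: frame=0x1B idx=9 entry=0x1D007 [P=1 RW=1 US=1 PS=0]
  L2: frame=0x1D idx=25 entry=0x1E007 [P=1 RW=1 US=1 PS=0]
  L3: frame=0x1E idx=5 entry=0x20003 [P=1 RW=1 US=0 PS=0]
  → PROTECTION_VIOLATION  (4 entries read)

Entries read for #0: 1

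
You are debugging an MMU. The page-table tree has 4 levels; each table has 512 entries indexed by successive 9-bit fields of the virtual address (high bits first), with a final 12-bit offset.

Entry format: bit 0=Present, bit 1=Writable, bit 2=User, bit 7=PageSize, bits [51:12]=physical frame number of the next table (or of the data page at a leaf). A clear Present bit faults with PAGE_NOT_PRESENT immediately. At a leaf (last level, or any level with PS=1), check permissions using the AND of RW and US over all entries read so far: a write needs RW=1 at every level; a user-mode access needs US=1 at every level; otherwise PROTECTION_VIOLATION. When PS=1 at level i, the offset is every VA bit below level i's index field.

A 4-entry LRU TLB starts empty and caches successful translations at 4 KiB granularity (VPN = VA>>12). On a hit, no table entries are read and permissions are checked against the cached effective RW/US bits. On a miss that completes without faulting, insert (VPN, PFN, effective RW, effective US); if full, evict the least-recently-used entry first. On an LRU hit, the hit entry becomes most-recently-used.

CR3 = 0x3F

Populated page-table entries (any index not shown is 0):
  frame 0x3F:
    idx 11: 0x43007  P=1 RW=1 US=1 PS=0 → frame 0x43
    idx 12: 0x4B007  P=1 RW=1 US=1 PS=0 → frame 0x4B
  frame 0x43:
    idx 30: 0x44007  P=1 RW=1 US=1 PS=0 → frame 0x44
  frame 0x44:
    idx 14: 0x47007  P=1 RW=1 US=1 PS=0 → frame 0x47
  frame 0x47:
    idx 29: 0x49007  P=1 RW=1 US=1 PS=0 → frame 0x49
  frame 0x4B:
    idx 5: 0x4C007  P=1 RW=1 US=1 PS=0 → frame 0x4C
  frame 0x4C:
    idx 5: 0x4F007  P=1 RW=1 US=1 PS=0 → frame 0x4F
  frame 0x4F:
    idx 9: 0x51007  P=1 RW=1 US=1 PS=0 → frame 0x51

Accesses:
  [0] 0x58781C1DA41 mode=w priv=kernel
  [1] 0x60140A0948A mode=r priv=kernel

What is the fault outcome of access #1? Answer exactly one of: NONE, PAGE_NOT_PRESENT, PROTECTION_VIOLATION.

Trace:
#0 VA=0x58781C1DA41 (w,kernel):
  L0 @0x3F[11] → 0x43007  P=1,RW=1,US=1,PS=0
  L1 @0x43[30] → 0x44007  P=1,RW=1,US=1,PS=0
  L2 @0x44[14] → 0x47007  P=1,RW=1,US=1,PS=0
  L3 @0x47[29] → 0x49007  P=1,RW=1,US=1,PS=0
  → PA=0x49A41  (4 entries read)
#1 VA=0x60140A0948A (r,kernel):
  L0 @0x3F[12] → 0x4B007  P=1,RW=1,US=1,PS=0
  L1 @0x4B[5] → 0x4C007  P=1,RW=1,US=1,PS=0
  L2 @0x4C[5] → 0x4F007  P=1,RW=1,US=1,PS=0
  L3 @0x4F[9] → 0x51007  P=1,RW=1,US=1,PS=0
  → PA=0x5148A  (4 entries read)

Access #1 fault: NONE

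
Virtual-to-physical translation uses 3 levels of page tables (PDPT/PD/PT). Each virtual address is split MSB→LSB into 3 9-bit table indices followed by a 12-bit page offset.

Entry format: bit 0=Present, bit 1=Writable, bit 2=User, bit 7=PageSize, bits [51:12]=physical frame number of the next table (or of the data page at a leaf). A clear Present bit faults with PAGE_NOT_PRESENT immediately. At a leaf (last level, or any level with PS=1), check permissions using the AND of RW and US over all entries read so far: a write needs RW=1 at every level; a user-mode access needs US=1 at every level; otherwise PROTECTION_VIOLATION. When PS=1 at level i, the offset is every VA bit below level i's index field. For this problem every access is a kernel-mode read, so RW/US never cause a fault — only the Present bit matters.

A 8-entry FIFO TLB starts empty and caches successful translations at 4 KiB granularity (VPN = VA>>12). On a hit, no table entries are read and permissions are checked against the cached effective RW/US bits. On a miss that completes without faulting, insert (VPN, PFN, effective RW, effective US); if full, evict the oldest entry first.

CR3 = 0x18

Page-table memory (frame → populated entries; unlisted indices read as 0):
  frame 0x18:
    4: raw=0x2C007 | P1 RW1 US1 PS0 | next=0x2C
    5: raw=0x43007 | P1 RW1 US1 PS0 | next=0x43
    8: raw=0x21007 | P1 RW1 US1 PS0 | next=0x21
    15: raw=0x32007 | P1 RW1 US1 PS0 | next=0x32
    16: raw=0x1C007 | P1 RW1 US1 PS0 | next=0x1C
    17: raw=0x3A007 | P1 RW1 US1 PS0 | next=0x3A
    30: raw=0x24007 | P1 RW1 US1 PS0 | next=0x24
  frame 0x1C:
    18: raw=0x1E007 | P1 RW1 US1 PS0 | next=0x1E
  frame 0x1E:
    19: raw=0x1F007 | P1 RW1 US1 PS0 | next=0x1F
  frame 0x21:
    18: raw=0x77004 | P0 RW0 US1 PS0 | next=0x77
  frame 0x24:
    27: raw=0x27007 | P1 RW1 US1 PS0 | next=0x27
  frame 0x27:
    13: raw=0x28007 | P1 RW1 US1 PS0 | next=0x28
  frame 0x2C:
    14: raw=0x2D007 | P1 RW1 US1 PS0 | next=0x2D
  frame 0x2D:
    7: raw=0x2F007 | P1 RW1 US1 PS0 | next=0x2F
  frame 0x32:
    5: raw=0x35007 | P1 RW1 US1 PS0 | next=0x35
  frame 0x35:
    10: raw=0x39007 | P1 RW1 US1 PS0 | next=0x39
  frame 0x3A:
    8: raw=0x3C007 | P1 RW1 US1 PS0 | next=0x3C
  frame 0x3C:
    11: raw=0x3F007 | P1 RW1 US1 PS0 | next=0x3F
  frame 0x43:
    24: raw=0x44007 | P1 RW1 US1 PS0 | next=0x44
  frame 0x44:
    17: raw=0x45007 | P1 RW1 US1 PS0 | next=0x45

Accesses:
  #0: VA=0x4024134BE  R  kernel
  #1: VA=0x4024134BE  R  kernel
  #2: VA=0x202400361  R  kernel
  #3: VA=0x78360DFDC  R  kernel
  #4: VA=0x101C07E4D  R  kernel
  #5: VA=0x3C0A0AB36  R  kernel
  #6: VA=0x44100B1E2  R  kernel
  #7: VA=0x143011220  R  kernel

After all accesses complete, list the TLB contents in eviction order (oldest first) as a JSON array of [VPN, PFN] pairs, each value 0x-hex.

Walk each access:
#0 VA=0x4024134BE (r,kernel):
  lvl0: tbl 0x18, slot 16 ⇒ 0x1C007 (P1/RW1/US1/PS0)
  lvl1: tbl 0x1C, slot 18 ⇒ 0x1E007 (P1/RW1/US1/PS0)
  lvl2: tbl 0x1E, slot 19 ⇒ 0x1F007 (P1/RW1/US1/PS0)
  → PA=0x1F4BE  (3 entries read)
#1 VA=0x4024134BE (r,kernel):
  TLB hit vpn=0x402413 → PA=0x1F4BE
#2 VA=0x202400361 (r,kernel):
  lvl0: tbl 0x18, slot 8 ⇒ 0x21007 (P1/RW1/US1/PS0)
  lvl1: tbl 0x21, slot 18 ⇒ 0x77004 (P0/RW0/US1/PS0)
  ⇒ fault: PAGE_NOT_PRESENT  — 2 lookups
#3 VA=0x78360DFDC (r,kernel):
  lvl0: tbl 0x18, slot 30 ⇒ 0x24007 (P1/RW1/US1/PS0)
  lvl1: tbl 0x24, slot 27 ⇒ 0x27007 (P1/RW1/US1/PS0)
  lvl2: tbl 0x27, slot 13 ⇒ 0x28007 (P1/RW1/US1/PS0)
  → PA=0x28FDC  (3 entries read)
#4 VA=0x101C07E4D (r,kernel):
  lvl0: tbl 0x18, slot 4 ⇒ 0x2C007 (P1/RW1/US1/PS0)
  lvl1: tbl 0x2C, slot 14 ⇒ 0x2D007 (P1/RW1/US1/PS0)
  lvl2: tbl 0x2D, slot 7 ⇒ 0x2F007 (P1/RW1/US1/PS0)
  → PA=0x2FE4D  (3 entries read)
#5 VA=0x3C0A0AB36 (r,kernel):
  lvl0: tbl 0x18, slot 15 ⇒ 0x32007 (P1/RW1/US1/PS0)
  lvl1: tbl 0x32, slot 5 ⇒ 0x35007 (P1/RW1/US1/PS0)
  lvl2: tbl 0x35, slot 10 ⇒ 0x39007 (P1/RW1/US1/PS0)
  → PA=0x39B36  (3 entries read)
#6 VA=0x44100B1E2 (r,kernel):
  lvl0: tbl 0x18, slot 17 ⇒ 0x3A007 (P1/RW1/US1/PS0)
  lvl1: tbl 0x3A, slot 8 ⇒ 0x3C007 (P1/RW1/US1/PS0)
  lvl2: tbl 0x3C, slot 11 ⇒ 0x3F007 (P1/RW1/US1/PS0)
  → PA=0x3F1E2  (3 entries read)
#7 VA=0x143011220 (r,kernel):
  lvl0: tbl 0x18, slot 5 ⇒ 0x43007 (P1/RW1/US1/PS0)
  lvl1: tbl 0x43, slot 24 ⇒ 0x44007 (P1/RW1/US1/PS0)
  lvl2: tbl 0x44, slot 17 ⇒ 0x45007 (P1/RW1/US1/PS0)
  → PA=0x45220  (3 entries read)

TLB: [["0x402413", "0x1F"], ["0x78360D", "0x28"], ["0x101C07", "0x2F"], ["0x3C0A0A", "0x39"], ["0x44100B", "0x3F"], ["0x143011", "0x45"]]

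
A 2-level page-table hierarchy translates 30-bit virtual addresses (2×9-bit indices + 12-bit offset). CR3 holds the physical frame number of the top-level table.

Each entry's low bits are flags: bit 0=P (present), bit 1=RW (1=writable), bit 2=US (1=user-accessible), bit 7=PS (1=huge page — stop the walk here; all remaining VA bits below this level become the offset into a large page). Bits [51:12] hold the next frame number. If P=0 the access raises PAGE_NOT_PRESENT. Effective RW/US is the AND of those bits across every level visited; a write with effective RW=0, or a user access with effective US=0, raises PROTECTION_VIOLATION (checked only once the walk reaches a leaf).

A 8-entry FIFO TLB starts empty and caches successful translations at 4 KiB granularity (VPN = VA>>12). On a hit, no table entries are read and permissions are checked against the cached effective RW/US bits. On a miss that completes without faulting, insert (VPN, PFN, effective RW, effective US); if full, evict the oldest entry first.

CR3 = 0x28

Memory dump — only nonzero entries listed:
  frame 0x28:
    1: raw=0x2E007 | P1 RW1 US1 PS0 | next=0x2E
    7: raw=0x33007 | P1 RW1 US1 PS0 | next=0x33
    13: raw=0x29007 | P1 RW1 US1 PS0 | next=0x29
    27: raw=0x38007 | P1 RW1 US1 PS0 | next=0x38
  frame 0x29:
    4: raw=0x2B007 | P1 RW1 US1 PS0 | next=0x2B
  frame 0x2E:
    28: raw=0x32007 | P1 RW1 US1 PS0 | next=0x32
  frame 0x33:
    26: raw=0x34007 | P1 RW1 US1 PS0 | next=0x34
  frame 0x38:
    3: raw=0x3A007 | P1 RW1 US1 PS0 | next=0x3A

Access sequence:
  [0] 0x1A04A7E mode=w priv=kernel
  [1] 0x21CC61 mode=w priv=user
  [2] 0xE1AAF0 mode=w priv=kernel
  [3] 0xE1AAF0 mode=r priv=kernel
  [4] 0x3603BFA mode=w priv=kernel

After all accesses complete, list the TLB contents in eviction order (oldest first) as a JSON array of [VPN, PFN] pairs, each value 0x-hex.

Walk each access:
#0 VA=0x1A04A7E (w,kernel):
  [0] read 0x28 idx=13: raw=0x29007 flags P=1 W=1 U=1 S=0
  [1] read 0x29 idx=4: raw=0x2B007 flags P=1 W=1 U=1 S=0
  → PA=0x2BA7E  (2 entries read)
#1 VA=0x21CC61 (w,user):
  [0] read 0x28 idx=1: raw=0x2E007 flags P=1 W=1 U=1 S=0
  [1] read 0x2E idx=28: raw=0x32007 flags P=1 W=1 U=1 S=0
  → PA=0x32C61  (2 entries read)
#2 VA=0xE1AAF0 (w,kernel):
  [0] read 0x28 idx=7: raw=0x33007 flags P=1 W=1 U=1 S=0
  [1] read 0x33 idx=26: raw=0x34007 flags P=1 W=1 U=1 S=0
  → PA=0x34AF0  (2 entries read)
#3 VA=0xE1AAF0 (r,kernel):
  TLB hit vpn=0xE1A → PA=0x34AF0
#4 VA=0x3603BFA (w,kernel):
  [0] read 0x28 idx=27: raw=0x38007 flags P=1 W=1 U=1 S=0
  [1] read 0x38 idx=3: raw=0x3A007 flags P=1 W=1 U=1 S=0
  → PA=0x3ABFA  (2 entries read)

TLB: [["0x1A04", "0x2B"], ["0x21C", "0x32"], ["0xE1A", "0x34"], ["0x3603", "0x3A"]]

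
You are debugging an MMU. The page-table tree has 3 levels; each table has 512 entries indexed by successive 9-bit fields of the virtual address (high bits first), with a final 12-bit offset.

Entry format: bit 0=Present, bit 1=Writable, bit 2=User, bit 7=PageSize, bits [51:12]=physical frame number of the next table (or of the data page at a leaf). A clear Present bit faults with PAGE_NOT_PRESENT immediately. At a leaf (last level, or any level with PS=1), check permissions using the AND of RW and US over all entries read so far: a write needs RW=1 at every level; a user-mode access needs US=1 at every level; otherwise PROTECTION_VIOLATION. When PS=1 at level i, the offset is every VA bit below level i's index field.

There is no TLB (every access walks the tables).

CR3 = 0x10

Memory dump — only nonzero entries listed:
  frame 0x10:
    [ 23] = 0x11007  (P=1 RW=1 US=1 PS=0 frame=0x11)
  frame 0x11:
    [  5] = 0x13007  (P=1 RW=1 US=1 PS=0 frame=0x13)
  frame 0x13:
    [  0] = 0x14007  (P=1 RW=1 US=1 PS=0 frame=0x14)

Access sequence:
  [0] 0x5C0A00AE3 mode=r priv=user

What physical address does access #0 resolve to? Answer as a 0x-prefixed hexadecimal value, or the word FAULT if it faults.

Walk each access:
#0 VA=0x5C0A00AE3 (r,user):
  L0: frame=0x10 idx=23 entry=0x11007 [P=1 RW=1 US=1 PS=0]
  L1: frame=0x11 idx=5 entry=0x13007 [P=1 RW=1 US=1 PS=0]
  L2: frame=0x13 idx=0 entry=0x14007 [P=1 RW=1 US=1 PS=0]
  ✓ 0x14AE3  — 3 lookups

Access #0 PA: 0x14AE3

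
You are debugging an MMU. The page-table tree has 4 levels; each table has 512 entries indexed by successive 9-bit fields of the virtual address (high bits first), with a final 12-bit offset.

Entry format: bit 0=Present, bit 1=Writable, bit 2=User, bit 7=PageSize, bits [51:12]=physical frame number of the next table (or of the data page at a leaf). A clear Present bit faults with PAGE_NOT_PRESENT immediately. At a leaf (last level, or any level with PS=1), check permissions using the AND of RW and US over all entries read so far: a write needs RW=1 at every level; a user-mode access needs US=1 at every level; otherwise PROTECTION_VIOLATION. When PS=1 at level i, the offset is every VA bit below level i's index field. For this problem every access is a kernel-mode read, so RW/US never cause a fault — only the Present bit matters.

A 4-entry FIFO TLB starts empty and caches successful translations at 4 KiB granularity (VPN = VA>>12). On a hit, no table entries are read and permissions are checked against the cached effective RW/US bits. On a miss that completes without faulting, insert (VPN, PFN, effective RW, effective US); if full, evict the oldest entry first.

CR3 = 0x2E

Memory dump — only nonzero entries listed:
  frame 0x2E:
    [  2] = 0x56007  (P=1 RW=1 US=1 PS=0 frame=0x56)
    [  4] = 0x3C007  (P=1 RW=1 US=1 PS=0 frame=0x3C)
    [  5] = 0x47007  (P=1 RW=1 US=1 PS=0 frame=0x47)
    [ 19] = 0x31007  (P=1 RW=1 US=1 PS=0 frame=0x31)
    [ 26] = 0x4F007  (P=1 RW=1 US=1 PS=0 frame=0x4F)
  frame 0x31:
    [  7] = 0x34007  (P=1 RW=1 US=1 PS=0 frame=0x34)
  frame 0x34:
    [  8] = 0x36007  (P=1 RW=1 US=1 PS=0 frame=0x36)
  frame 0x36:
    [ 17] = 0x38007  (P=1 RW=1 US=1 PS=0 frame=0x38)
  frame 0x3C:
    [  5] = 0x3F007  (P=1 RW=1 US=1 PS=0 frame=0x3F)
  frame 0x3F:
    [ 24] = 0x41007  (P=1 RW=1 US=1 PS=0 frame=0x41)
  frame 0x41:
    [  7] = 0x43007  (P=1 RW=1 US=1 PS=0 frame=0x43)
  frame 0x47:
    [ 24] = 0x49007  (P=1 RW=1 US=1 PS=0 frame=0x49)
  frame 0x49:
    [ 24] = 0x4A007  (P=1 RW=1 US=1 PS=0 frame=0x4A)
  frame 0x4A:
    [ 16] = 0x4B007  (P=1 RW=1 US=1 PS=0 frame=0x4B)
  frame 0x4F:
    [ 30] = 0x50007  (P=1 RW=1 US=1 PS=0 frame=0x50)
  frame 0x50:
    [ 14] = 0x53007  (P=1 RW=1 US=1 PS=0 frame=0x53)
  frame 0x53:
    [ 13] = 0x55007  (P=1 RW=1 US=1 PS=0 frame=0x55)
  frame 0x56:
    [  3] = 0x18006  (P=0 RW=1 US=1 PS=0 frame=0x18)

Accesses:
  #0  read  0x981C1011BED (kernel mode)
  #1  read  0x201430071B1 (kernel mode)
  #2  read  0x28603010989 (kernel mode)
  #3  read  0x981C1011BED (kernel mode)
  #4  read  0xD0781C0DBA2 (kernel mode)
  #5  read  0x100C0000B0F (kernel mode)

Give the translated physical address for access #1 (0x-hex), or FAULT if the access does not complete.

Trace:
#0 VA=0x981C1011BED (r,kernel):
  lvl0: tbl 0x2E, slot 19 ⇒ 0x31007 (P1/RW1/US1/PS0)
  lvl1: tbl 0x31, slot 7 ⇒ 0x34007 (P1/RW1/US1/PS0)
  lvl2: tbl 0x34, slot 8 ⇒ 0x36007 (P1/RW1/US1/PS0)
  lvl3: tbl 0x36, slot 17 ⇒ 0x38007 (P1/RW1/US1/PS0)
  ⇒ phys 0x38BED  [4 reads]
#1 VA=0x201430071B1 (r,kernel):
  lvl0: tbl 0x2E, slot 4 ⇒ 0x3C007 (P1/RW1/US1/PS0)
  lvl1: tbl 0x3C, slot 5 ⇒ 0x3F007 (P1/RW1/US1/PS0)
  lvl2: tbl 0x3F, slot 24 ⇒ 0x41007 (P1/RW1/US1/PS0)
  lvl3: tbl 0x41, slot 7 ⇒ 0x43007 (P1/RW1/US1/PS0)
  ⇒ phys 0x431B1  [4 reads]
#2 VA=0x28603010989 (r,kernel):
  lvl0: tbl 0x2E, slot 5 ⇒ 0x47007 (P1/RW1/US1/PS0)
  lvl1: tbl 0x47, slot 24 ⇒ 0x49007 (P1/RW1/US1/PS0)
  lvl2: tbl 0x49, slot 24 ⇒ 0x4A007 (P1/RW1/US1/PS0)
  lvl3: tbl 0x4A, slot 16 ⇒ 0x4B007 (P1/RW1/US1/PS0)
  ⇒ phys 0x4B989  [4 reads]
#3 VA=0x981C1011BED (r,kernel):
  TLB hit vpn=0x981C1011 → PA=0x38BED
#4 VA=0xD0781C0DBA2 (r,kernel):
  lvl0: tbl 0x2E, slot 26 ⇒ 0x4F007 (P1/RW1/US1/PS0)
  lvl1: tbl 0x4F, slot 30 ⇒ 0x50007 (P1/RW1/US1/PS0)
  lvl2: tbl 0x50, slot 14 ⇒ 0x53007 (P1/RW1/US1/PS0)
  lvl3: tbl 0x53, slot 13 ⇒ 0x55007 (P1/RW1/US1/PS0)
  ⇒ phys 0x55BA2  [4 reads]
#5 VA=0x100C0000B0F (r,kernel):
  lvl0: tbl 0x2E, slot 2 ⇒ 0x56007 (P1/RW1/US1/PS0)
  lvl1: tbl 0x56, slot 3 ⇒ 0x18006 (P0/RW1/US1/PS0)
  → PAGE_NOT_PRESENT  (2 entries read)

Access #1 PA: 0x431B1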